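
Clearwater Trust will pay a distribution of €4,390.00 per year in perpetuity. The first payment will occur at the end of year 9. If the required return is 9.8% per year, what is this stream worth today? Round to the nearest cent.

€21204.09

Value at end of year 8: C / r = €4,390.00 / 0.098 = €44,795.9184
Discount to today: PV = €44,795.9184 / (1 + 0.098)^8 = €44,795.9184 / 2.112607 = €21,204.09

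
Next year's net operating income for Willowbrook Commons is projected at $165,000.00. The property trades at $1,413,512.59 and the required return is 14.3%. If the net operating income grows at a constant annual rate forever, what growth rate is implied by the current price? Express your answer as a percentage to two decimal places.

P = D₁/(r−g) ⇒ g = r − D₁/P = 0.143 − $165,000.00/$1,413,512.59 = 0.026270

2.63%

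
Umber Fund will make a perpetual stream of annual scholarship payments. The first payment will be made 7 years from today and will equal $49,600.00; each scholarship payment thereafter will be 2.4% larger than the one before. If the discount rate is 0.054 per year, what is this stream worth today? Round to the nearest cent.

$1205915.16

Value at end of year 6: C₁ / (r − g) = $49,600.00 / (0.054 − 0.024) = $1,653,333.3333
Discount to today: PV = $1,653,333.3333 / (1 + 0.054)^6 = $1,653,333.3333 / 1.371020 = $1,205,915.16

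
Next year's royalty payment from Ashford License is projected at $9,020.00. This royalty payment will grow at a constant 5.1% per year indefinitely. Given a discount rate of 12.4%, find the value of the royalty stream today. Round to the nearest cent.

$123561.64

Growing perpetuity: P = D₁ / (r − g) = $9,020.0000 / (0.124 − 0.051) = $123,561.64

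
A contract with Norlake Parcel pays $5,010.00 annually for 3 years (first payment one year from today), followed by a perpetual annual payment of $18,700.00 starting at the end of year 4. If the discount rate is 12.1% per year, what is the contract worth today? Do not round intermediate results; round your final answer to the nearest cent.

$121720.80

PV of 3-year annuity: $5,010.00 × [1 − (1+0.121)^−3] / 0.121 = 12012.52697
Perpetuity value at year 3: $18,700.00 / 0.121 = 154545.45455
PV of perpetuity: 154545.45455 / (1+0.121)^3 = 109708.27802
Total PV = 12012.52697 + 109708.27802 = 121720.80499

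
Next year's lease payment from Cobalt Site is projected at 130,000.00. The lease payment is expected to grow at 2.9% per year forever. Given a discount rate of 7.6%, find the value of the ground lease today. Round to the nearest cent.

Growing perpetuity: P = D₁ / (r − g) = 130,000.0000 / (0.076 − 0.029) = 2,765,957.45

2765957.45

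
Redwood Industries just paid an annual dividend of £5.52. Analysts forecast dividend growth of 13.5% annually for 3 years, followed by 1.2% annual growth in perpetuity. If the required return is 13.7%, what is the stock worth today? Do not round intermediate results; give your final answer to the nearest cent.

£60.96

D_1 = 6.26520
D_2 = 7.11100
D_3 = 8.07099
Terminal value at year 3: TV = D_3×(1+g_2)/(r−g_2) = 8.16784/0.125 = 65.34271
P_0 = D_1/(1+r)^1 + D_2/(1+r)^2 + D_3/(1+r)^3 + TV/(1+r)^3
    = 5.51029 + 5.50060 + 5.49092 + 44.45450 = 60.95631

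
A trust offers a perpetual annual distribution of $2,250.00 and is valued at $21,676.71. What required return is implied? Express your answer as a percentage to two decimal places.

P = C/r ⇒ r = C/P = $2,250.00/$21,676.71 = 0.103798

10.38%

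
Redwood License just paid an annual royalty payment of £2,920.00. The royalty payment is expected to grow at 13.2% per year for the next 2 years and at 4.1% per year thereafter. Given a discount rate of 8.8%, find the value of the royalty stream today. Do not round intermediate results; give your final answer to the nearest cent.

£76210.77

D_1 = 3305.44000
D_2 = 3741.75808
Terminal value at year 2: TV = D_2×(1+g_2)/(r−g_2) = 3895.17016/0.047 = 82875.96088
P_0 = D_1/(1+r)^1 + D_2/(1+r)^2 + TV/(1+r)^2
    = 3038.08824 + 3160.95210 + 70011.72625 = 76210.76658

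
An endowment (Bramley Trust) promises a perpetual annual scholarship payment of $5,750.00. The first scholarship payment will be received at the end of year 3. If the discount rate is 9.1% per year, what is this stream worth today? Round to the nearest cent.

$53085.63

Value at end of year 2: C / r = $5,750.00 / 0.091 = $63,186.8132
Discount to today: PV = $63,186.8132 / (1 + 0.091)^2 = $63,186.8132 / 1.190281 = $53,085.63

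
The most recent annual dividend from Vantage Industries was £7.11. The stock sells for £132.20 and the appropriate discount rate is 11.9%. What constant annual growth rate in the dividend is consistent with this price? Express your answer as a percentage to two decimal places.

P = D₀(1+g)/(r−g) ⇒ P(r−g) = D₀(1+g) ⇒ g(P+D₀) = P·r − D₀
g = (P·r − D₀)/(P + D₀) = (£132.20×0.119 − £7.11) / (£132.20 + £7.11) = 0.061889

6.19%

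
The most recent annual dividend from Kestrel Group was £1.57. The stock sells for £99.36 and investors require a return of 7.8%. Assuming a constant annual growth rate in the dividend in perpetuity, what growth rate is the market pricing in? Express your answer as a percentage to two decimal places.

6.12%

P = D₀(1+g)/(r−g) ⇒ P(r−g) = D₀(1+g) ⇒ g(P+D₀) = P·r − D₀
g = (P·r − D₀)/(P + D₀) = (£99.36×0.078 − £1.57) / (£99.36 + £1.57) = 0.061231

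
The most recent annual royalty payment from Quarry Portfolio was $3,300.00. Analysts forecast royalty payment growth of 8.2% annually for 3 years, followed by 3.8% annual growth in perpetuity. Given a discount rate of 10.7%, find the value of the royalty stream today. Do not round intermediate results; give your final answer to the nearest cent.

$55815.02

D_1 = 3570.60000
D_2 = 3863.38920
D_3 = 4180.18711
Terminal value at year 3: TV = D_3×(1+g_2)/(r−g_2) = 4339.03422/0.069 = 62884.55398
P_0 = D_1/(1+r)^1 + D_2/(1+r)^2 + D_3/(1+r)^3 + TV/(1+r)^3
    = 3225.47425 + 3152.63157 + 3081.43392 + 46355.48426 = 55815.02400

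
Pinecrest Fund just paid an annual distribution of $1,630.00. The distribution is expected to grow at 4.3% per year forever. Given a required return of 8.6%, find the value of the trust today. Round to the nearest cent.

$39536.98

D₁ = D₀ × (1 + g) = $1,630.00 × 1.043 = $1,700.0900
Growing perpetuity: P = D₁ / (r − g) = $1,700.0900 / (0.086 − 0.043) = $39,536.98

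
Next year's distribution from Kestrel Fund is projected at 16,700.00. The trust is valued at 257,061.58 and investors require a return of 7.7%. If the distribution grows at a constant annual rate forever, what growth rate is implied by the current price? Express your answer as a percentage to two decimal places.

P = D₁/(r−g) ⇒ g = r − D₁/P = 0.077 − 16,700.00/257,061.58 = 0.012035

1.20%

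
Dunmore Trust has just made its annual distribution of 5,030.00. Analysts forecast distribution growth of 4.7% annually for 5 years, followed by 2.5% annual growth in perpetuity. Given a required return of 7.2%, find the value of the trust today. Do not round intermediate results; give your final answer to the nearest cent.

D_1 = 5266.41000
D_2 = 5513.93127
D_3 = 5773.08604
D_4 = 6044.42108
D_5 = 6328.50887
Terminal value at year 5: TV = D_5×(1+g_2)/(r−g_2) = 6486.72160/0.047 = 138015.35311
P_0 = D_1/(1+r)^1 + D_2/(1+r)^2 + D_3/(1+r)^3 + D_4/(1+r)^4 + D_5/(1+r)^5 + TV/(1+r)^5
    = 4912.69590 + 4798.12743 + 4686.23080 + 4576.94370 + 4470.20527 + 97488.51929 = 120932.72239

120932.72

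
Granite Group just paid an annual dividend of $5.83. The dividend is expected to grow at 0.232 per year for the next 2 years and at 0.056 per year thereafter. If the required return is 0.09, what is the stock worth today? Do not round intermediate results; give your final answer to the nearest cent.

D_1 = 7.18256
D_2 = 8.84891
Terminal value at year 2: TV = D_2×(1+g_2)/(r−g_2) = 9.34445/0.034 = 274.83686
P_0 = D_1/(1+r)^1 + D_2/(1+r)^2 + TV/(1+r)^2
    = 6.58950 + 7.44795 + 231.32468 = 245.36214

$245.36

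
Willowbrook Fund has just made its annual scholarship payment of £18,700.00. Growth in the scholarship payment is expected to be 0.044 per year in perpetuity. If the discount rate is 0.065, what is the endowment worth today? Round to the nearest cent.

£929657.14

D₁ = D₀ × (1 + g) = £18,700.00 × 1.044 = £19,522.8000
Growing perpetuity: P = D₁ / (r − g) = £19,522.8000 / (0.065 − 0.044) = £929,657.14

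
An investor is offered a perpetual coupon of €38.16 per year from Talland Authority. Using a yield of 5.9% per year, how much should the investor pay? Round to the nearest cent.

€646.78

Level perpetuity: PV = C / r = €38.16 / 0.059 = €646.78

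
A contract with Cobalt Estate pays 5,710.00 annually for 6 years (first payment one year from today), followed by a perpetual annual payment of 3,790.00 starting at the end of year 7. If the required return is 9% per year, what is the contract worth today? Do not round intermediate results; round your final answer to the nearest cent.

PV of 6-year annuity: 5,710.00 × [1 − (1+0.09)^−6] / 0.09 = 25614.59515
Perpetuity value at year 6: 3,790.00 / 0.09 = 42111.11111
PV of perpetuity: 42111.11111 / (1+0.09)^6 = 25109.47965
Total PV = 25614.59515 + 25109.47965 = 50724.07480

50724.07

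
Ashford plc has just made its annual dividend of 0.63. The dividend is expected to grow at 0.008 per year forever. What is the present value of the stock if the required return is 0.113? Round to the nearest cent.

D₁ = D₀ × (1 + g) = 0.63 × 1.008 = 0.6350
Growing perpetuity: P = D₁ / (r − g) = 0.6350 / (0.113 − 0.008) = 6.05

6.05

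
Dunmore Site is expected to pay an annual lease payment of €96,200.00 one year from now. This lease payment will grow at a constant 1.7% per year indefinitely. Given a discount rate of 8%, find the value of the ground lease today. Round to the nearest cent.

Growing perpetuity: P = D₁ / (r − g) = €96,200.0000 / (0.08 − 0.017) = €1,526,984.13

€1526984.13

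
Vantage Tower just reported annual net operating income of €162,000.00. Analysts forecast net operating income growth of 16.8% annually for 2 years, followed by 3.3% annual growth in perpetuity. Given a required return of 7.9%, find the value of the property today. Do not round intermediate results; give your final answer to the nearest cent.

D_1 = 189216.00000
D_2 = 221004.28800
Terminal value at year 2: TV = D_2×(1+g_2)/(r−g_2) = 228297.42950/0.046 = 4962987.59791
P_0 = D_1/(1+r)^1 + D_2/(1+r)^2 + TV/(1+r)^2
    = 175362.37257 + 189826.92415 + 4262852.44886 = 4628041.74558

€4628041.75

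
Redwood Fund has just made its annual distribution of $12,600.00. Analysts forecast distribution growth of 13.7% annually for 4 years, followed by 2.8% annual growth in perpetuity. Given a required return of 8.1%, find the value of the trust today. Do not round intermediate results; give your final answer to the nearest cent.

$356381.48

D_1 = 14326.20000
D_2 = 16288.88940
D_3 = 18520.46725
D_4 = 21057.77126
Terminal value at year 4: TV = D_4×(1+g_2)/(r−g_2) = 21647.38886/0.053 = 408441.29917
P_0 = D_1/(1+r)^1 + D_2/(1+r)^2 + D_3/(1+r)^3 + D_4/(1+r)^4 + TV/(1+r)^4
    = 13252.72895 + 13939.27181 + 14661.38024 + 15420.89670 + 299107.20398 = 356381.48168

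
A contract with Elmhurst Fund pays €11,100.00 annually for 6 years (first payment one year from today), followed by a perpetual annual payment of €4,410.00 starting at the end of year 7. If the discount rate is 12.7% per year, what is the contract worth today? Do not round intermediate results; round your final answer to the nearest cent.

PV of 6-year annuity: €11,100.00 × [1 − (1+0.127)^−6] / 0.127 = 44746.00364
Perpetuity value at year 6: €4,410.00 / 0.127 = 34724.40945
PV of perpetuity: 34724.40945 / (1+0.127)^6 = 16946.94314
Total PV = 44746.00364 + 16946.94314 = 61692.94678

€61692.95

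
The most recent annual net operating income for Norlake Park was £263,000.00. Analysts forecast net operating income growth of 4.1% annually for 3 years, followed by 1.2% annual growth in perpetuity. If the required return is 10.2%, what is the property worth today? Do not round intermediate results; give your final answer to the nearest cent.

D_1 = 273783.00000
D_2 = 285008.10300
D_3 = 296693.43522
Terminal value at year 3: TV = D_3×(1+g_2)/(r−g_2) = 300253.75645/0.09 = 3336152.84940
P_0 = D_1/(1+r)^1 + D_2/(1+r)^2 + D_3/(1+r)^3 + TV/(1+r)^3
    = 248441.92377 + 234689.69387 + 221698.70356 + 2492878.75559 = 3197709.07680

£3197709.08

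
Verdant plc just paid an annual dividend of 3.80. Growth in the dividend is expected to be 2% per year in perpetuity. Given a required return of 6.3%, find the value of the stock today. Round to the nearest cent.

90.14

D₁ = D₀ × (1 + g) = 3.80 × 1.02 = 3.8760
Growing perpetuity: P = D₁ / (r − g) = 3.8760 / (0.063 − 0.02) = 90.14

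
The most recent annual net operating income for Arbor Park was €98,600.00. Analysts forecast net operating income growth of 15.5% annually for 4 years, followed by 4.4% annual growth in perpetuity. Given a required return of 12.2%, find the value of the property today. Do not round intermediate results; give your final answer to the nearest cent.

€1906235.24

D_1 = 113883.00000
D_2 = 131534.86500
D_3 = 151922.76907
D_4 = 175470.79828
Terminal value at year 4: TV = D_4×(1+g_2)/(r−g_2) = 183191.51341/0.078 = 2348609.14623
P_0 = D_1/(1+r)^1 + D_2/(1+r)^2 + D_3/(1+r)^3 + D_4/(1+r)^4 + TV/(1+r)^4
    = 101500.00000 + 104485.29412 + 107558.39100 + 110721.87309 + 1481969.68600 = 1906235.24421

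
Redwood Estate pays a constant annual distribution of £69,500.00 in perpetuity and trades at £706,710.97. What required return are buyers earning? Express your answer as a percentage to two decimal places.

P = C/r ⇒ r = C/P = £69,500.00/£706,710.97 = 0.098343

9.83%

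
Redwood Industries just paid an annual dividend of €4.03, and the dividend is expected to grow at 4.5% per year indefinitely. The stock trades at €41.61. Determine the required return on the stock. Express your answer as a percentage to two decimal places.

D₁ = €4.03 × 1.045 = €4.2114
P = D₁/(r − g) ⇒ r = D₁/P + g = €4.2114/€41.61 + 0.045 = 0.101210 + 0.045 = 0.146210

14.62%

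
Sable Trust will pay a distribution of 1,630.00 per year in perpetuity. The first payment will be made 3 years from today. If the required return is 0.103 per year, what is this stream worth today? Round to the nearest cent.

Value at end of year 2: C / r = 1,630.00 / 0.103 = 15,825.2427
Discount to today: PV = 15,825.2427 / (1 + 0.103)^2 = 15,825.2427 / 1.216609 = 13,007.67

13007.67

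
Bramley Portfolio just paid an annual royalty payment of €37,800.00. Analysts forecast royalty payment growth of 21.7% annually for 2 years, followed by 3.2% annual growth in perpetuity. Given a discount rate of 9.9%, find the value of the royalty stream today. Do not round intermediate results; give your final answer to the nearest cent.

€802185.68

D_1 = 46002.60000
D_2 = 55985.16420
Terminal value at year 2: TV = D_2×(1+g_2)/(r−g_2) = 57776.68945/0.067 = 862338.64857
P_0 = D_1/(1+r)^1 + D_2/(1+r)^2 + TV/(1+r)^2
    = 41858.59873 + 46352.97056 + 713974.11376 = 802185.68305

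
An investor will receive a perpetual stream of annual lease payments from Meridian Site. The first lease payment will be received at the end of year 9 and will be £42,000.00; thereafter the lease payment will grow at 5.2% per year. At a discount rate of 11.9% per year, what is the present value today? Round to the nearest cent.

£254996.25

Value at end of year 8: C₁ / (r − g) = £42,000.00 / (0.119 − 0.052) = £626,865.6716
Discount to today: PV = £626,865.6716 / (1 + 0.119)^8 = £626,865.6716 / 2.458333 = £254,996.25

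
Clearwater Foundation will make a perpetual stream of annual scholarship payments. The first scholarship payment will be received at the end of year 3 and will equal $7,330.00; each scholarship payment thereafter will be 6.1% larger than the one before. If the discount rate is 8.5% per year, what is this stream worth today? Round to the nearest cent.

$259437.80

Value at end of year 2: C₁ / (r − g) = $7,330.00 / (0.085 − 0.061) = $305,416.6667
Discount to today: PV = $305,416.6667 / (1 + 0.085)^2 = $305,416.6667 / 1.177225 = $259,437.80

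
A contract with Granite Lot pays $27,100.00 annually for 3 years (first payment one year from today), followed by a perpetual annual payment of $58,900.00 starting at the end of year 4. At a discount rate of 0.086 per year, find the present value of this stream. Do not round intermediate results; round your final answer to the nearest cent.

PV of 3-year annuity: $27,100.00 × [1 − (1+0.086)^−3] / 0.086 = 69090.07618
Perpetuity value at year 3: $58,900.00 / 0.086 = 684883.72093
PV of perpetuity: 684883.72093 / (1+0.086)^3 = 534721.15684
Total PV = 69090.07618 + 534721.15684 = 603811.23302

$603811.23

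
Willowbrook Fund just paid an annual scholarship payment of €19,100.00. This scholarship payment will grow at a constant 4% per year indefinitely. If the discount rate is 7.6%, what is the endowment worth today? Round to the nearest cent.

€551777.78

D₁ = D₀ × (1 + g) = €19,100.00 × 1.04 = €19,864.0000
Growing perpetuity: P = D₁ / (r − g) = €19,864.0000 / (0.076 − 0.04) = €551,777.78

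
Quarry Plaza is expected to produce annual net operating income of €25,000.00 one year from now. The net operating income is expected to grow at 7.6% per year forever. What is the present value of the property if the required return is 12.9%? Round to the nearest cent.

Growing perpetuity: P = D₁ / (r − g) = €25,000.0000 / (0.129 − 0.076) = €471,698.11

€471698.11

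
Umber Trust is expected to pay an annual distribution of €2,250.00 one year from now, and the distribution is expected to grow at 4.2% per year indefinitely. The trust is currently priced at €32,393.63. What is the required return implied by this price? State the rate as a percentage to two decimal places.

11.15%

P = D₁/(r − g) ⇒ r = D₁/P + g = €2,250.0000/€32,393.63 + 0.042 = 0.069458 + 0.042 = 0.111458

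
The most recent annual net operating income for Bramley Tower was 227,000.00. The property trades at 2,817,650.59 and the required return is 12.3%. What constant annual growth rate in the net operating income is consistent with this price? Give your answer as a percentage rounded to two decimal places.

P = D₀(1+g)/(r−g) ⇒ P(r−g) = D₀(1+g) ⇒ g(P+D₀) = P·r − D₀
g = (P·r − D₀)/(P + D₀) = (2,817,650.59×0.123 − 227,000.00) / (2,817,650.59 + 227,000.00) = 0.039272

3.93%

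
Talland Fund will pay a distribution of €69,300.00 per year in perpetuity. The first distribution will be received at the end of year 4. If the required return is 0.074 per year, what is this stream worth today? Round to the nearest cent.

Value at end of year 3: C / r = €69,300.00 / 0.074 = €936,486.4865
Discount to today: PV = €936,486.4865 / (1 + 0.074)^3 = €936,486.4865 / 1.238833 = €755,942.34

€755942.34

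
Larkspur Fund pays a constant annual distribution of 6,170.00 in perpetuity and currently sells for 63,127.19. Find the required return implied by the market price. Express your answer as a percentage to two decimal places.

P = C/r ⇒ r = C/P = 6,170.00/63,127.19 = 0.097739

9.77%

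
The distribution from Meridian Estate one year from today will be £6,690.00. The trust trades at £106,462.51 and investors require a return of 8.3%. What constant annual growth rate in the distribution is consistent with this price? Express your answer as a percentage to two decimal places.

2.02%

P = D₁/(r−g) ⇒ g = r − D₁/P = 0.083 − £6,690.00/£106,462.51 = 0.020161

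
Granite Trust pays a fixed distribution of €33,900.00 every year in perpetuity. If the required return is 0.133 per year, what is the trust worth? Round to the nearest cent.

Level perpetuity: PV = C / r = €33,900.00 / 0.133 = €254,887.22

€254887.22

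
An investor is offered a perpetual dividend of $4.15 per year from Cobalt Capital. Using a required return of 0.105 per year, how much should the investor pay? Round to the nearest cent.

Level perpetuity: PV = C / r = $4.15 / 0.105 = $39.52

$39.52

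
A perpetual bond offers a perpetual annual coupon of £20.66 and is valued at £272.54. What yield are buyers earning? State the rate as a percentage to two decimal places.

P = C/r ⇒ r = C/P = £20.66/£272.54 = 0.075805

7.58%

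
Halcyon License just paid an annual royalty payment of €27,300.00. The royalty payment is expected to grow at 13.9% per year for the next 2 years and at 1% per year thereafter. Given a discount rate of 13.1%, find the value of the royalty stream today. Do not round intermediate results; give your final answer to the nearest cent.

D_1 = 31094.70000
D_2 = 35416.86330
Terminal value at year 2: TV = D_2×(1+g_2)/(r−g_2) = 35771.03193/0.121 = 295628.36308
P_0 = D_1/(1+r)^1 + D_2/(1+r)^2 + TV/(1+r)^2
    = 27493.10345 + 27687.57279 + 231111.14479 = 286291.82103

€286291.82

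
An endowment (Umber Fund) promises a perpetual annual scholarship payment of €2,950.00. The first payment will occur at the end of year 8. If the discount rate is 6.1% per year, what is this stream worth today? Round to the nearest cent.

Value at end of year 7: C / r = €2,950.00 / 0.061 = €48,360.6557
Discount to today: PV = €48,360.6557 / (1 + 0.061)^7 = €48,360.6557 / 1.513588 = €31,951.00

€31951.00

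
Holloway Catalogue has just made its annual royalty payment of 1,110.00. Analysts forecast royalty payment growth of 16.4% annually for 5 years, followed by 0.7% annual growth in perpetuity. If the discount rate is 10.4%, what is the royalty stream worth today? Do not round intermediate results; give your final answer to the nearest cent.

21537.33

D_1 = 1292.04000
D_2 = 1503.93456
D_3 = 1750.57983
D_4 = 2037.67492
D_5 = 2371.85361
Terminal value at year 5: TV = D_5×(1+g_2)/(r−g_2) = 2388.45658/0.097 = 24623.26373
P_0 = D_1/(1+r)^1 + D_2/(1+r)^2 + D_3/(1+r)^3 + D_4/(1+r)^4 + D_5/(1+r)^5 + TV/(1+r)^5
    = 1170.32609 + 1233.93077 + 1300.99222 + 1371.69832 + 1446.24714 + 15014.13269 = 21537.32722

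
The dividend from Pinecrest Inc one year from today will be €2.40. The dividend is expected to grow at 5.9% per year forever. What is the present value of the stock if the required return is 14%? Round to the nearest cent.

€29.63

Growing perpetuity: P = D₁ / (r − g) = €2.4000 / (0.14 − 0.059) = €29.63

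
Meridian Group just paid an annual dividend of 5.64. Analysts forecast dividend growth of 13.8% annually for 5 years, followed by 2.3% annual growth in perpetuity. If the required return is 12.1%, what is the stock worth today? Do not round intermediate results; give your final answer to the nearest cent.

92.99

D_1 = 6.41832
D_2 = 7.30405
D_3 = 8.31201
D_4 = 9.45906
D_5 = 10.76441
Terminal value at year 5: TV = D_5×(1+g_2)/(r−g_2) = 11.01200/0.098 = 112.36731
P_0 = D_1/(1+r)^1 + D_2/(1+r)^2 + D_3/(1+r)^3 + D_4/(1+r)^4 + D_5/(1+r)^5 + TV/(1+r)^5
    = 5.72553 + 5.81236 + 5.90050 + 5.98998 + 6.08082 + 63.47634 = 92.98554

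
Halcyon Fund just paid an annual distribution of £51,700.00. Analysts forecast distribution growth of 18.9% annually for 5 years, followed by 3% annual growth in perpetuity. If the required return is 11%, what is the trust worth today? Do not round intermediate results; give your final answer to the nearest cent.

D_1 = 61471.30000
D_2 = 73089.37570
D_3 = 86903.26771
D_4 = 103327.98530
D_5 = 122856.97453
Terminal value at year 5: TV = D_5×(1+g_2)/(r−g_2) = 126542.68376/0.08 = 1581783.54703
P_0 = D_1/(1+r)^1 + D_2/(1+r)^2 + D_3/(1+r)^3 + D_4/(1+r)^4 + D_5/(1+r)^5 + TV/(1+r)^5
    = 55379.54955 + 59320.97695 + 63542.92035 + 68065.34442 + 72909.63469 + 938711.54668 = 1257929.97265

£1257929.97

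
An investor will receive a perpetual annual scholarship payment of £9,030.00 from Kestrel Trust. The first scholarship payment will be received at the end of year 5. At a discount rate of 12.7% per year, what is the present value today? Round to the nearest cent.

£44074.60

Value at end of year 4: C / r = £9,030.00 / 0.127 = £71,102.3622
Discount to today: PV = £71,102.3622 / (1 + 0.127)^4 = £71,102.3622 / 1.613228 = £44,074.60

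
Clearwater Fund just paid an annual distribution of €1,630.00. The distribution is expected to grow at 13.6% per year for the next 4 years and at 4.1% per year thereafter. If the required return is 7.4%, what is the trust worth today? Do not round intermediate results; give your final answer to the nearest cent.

D_1 = 1851.68000
D_2 = 2103.50848
D_3 = 2389.58563
D_4 = 2714.56928
Terminal value at year 4: TV = D_4×(1+g_2)/(r−g_2) = 2825.86662/0.033 = 85632.32181
P_0 = D_1/(1+r)^1 + D_2/(1+r)^2 + D_3/(1+r)^3 + D_4/(1+r)^4 + TV/(1+r)^4
    = 1724.09683 + 1823.62570 + 1928.90018 + 2040.25196 + 64360.67557 = 71877.55025

€71877.55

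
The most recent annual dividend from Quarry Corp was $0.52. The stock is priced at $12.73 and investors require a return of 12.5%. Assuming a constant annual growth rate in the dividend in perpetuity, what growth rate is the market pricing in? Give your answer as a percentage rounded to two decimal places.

8.08%

P = D₀(1+g)/(r−g) ⇒ P(r−g) = D₀(1+g) ⇒ g(P+D₀) = P·r − D₀
g = (P·r − D₀)/(P + D₀) = ($12.73×0.125 − $0.52) / ($12.73 + $0.52) = 0.080849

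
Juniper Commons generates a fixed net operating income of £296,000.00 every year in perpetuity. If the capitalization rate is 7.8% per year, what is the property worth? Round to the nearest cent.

Level perpetuity: PV = C / r = £296,000.00 / 0.078 = £3,794,871.79

£3794871.79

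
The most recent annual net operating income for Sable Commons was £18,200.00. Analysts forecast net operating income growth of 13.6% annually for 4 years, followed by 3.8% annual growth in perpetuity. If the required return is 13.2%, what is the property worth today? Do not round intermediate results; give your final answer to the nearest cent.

£277275.57

D_1 = 20675.20000
D_2 = 23487.02720
D_3 = 26681.26290
D_4 = 30309.91465
Terminal value at year 4: TV = D_4×(1+g_2)/(r−g_2) = 31461.69141/0.094 = 334698.84479
P_0 = D_1/(1+r)^1 + D_2/(1+r)^2 + D_3/(1+r)^3 + D_4/(1+r)^4 + TV/(1+r)^4
    = 18264.31095 + 18328.84916 + 18393.61541 + 18458.61051 + 203830.18844 = 277275.57447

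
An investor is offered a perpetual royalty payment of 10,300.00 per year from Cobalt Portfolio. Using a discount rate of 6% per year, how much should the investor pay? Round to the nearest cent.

171666.67

Level perpetuity: PV = C / r = 10,300.00 / 0.06 = 171,666.67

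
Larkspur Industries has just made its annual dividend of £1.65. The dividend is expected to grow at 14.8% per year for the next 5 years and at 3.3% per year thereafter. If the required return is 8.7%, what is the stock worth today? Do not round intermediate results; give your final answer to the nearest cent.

£51.22

D_1 = 1.89420
D_2 = 2.17454
D_3 = 2.49637
D_4 = 2.86584
D_5 = 3.28998
Terminal value at year 5: TV = D_5×(1+g_2)/(r−g_2) = 3.39855/0.054 = 62.93612
P_0 = D_1/(1+r)^1 + D_2/(1+r)^2 + D_3/(1+r)^3 + D_4/(1+r)^4 + D_5/(1+r)^5 + TV/(1+r)^5
    = 1.74259 + 1.84038 + 1.94366 + 2.05274 + 2.16793 + 41.47174 = 51.21905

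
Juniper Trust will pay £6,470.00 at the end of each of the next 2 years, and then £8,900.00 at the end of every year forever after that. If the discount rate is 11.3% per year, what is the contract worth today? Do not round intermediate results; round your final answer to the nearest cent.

£74616.15

PV of 2-year annuity: £6,470.00 × [1 − (1+0.113)^−2] / 0.113 = 11036.04465
Perpetuity value at year 2: £8,900.00 / 0.113 = 78761.06195
PV of perpetuity: 78761.06195 / (1+0.113)^2 = 63580.10408
Total PV = 11036.04465 + 63580.10408 = 74616.14873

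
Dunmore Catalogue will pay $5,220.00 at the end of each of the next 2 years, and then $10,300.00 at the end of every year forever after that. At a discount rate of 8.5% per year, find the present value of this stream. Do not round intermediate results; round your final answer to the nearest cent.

PV of 2-year annuity: $5,220.00 × [1 − (1+0.085)^−2] / 0.085 = 9245.21650
Perpetuity value at year 2: $10,300.00 / 0.085 = 121176.47059
PV of perpetuity: 121176.47059 / (1+0.085)^2 = 102933.99358
Total PV = 9245.21650 + 102933.99358 = 112179.21008

$112179.21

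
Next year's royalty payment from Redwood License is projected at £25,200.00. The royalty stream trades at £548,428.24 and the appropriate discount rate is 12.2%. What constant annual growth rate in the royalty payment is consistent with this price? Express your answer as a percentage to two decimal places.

7.61%

P = D₁/(r−g) ⇒ g = r − D₁/P = 0.122 − £25,200.00/£548,428.24 = 0.076051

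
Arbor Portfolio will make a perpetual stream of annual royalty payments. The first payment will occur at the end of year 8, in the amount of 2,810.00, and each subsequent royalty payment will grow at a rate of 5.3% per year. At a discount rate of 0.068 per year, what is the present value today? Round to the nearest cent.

118199.68

Value at end of year 7: C₁ / (r − g) = 2,810.00 / (0.068 − 0.053) = 187,333.3333
Discount to today: PV = 187,333.3333 / (1 + 0.068)^7 = 187,333.3333 / 1.584889 = 118,199.68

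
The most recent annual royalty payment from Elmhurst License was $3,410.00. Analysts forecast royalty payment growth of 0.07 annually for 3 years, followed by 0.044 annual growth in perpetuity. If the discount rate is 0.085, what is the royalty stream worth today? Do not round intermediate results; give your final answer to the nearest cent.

D_1 = 3648.70000
D_2 = 3904.10900
D_3 = 4177.39663
Terminal value at year 3: TV = D_3×(1+g_2)/(r−g_2) = 4361.20208/0.041 = 106370.78248
P_0 = D_1/(1+r)^1 + D_2/(1+r)^2 + D_3/(1+r)^3 + TV/(1+r)^3
    = 3362.85714 + 3316.36603 + 3270.51765 + 83278.54704 = 93228.28787

$93228.29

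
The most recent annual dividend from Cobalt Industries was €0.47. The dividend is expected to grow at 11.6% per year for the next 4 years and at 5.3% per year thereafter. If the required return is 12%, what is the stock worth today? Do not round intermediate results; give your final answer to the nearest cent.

€9.15

D_1 = 0.52452
D_2 = 0.58536
D_3 = 0.65327
D_4 = 0.72905
Terminal value at year 4: TV = D_4×(1+g_2)/(r−g_2) = 0.76768/0.067 = 11.45798
P_0 = D_1/(1+r)^1 + D_2/(1+r)^2 + D_3/(1+r)^3 + D_4/(1+r)^4 + TV/(1+r)^4
    = 0.46832 + 0.46665 + 0.46498 + 0.46332 + 7.28176 = 9.14503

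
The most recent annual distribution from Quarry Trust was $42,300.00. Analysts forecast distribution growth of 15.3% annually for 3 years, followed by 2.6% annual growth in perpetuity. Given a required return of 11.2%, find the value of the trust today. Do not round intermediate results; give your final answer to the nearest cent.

D_1 = 48771.90000
D_2 = 56234.00070
D_3 = 64837.80281
Terminal value at year 3: TV = D_3×(1+g_2)/(r−g_2) = 66523.58568/0.086 = 773530.06605
P_0 = D_1/(1+r)^1 + D_2/(1+r)^2 + D_3/(1+r)^3 + TV/(1+r)^3
    = 43859.62230 + 45476.74866 + 47153.49929 + 562552.21245 = 699042.08271

$699042.08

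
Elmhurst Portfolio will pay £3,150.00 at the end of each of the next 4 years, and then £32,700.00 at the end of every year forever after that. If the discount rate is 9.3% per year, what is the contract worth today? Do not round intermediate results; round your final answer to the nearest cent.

£256506.20

PV of 4-year annuity: £3,150.00 × [1 − (1+0.093)^−4] / 0.093 = 10138.27823
Perpetuity value at year 4: £32,700.00 / 0.093 = 351612.90323
PV of perpetuity: 351612.90323 / (1+0.093)^4 = 246367.91965
Total PV = 10138.27823 + 246367.91965 = 256506.19788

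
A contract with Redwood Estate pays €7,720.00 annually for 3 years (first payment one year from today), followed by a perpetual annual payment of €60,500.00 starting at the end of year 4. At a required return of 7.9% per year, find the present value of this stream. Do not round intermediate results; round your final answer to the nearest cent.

€629557.80

PV of 3-year annuity: €7,720.00 × [1 − (1+0.079)^−3] / 0.079 = 19931.14221
Perpetuity value at year 3: €60,500.00 / 0.079 = 765822.78481
PV of perpetuity: 765822.78481 / (1+0.079)^3 = 609626.65739
Total PV = 19931.14221 + 609626.65739 = 629557.79960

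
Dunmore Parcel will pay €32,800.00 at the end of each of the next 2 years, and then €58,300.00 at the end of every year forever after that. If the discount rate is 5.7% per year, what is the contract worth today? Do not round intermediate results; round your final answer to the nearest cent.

€975858.22

PV of 2-year annuity: €32,800.00 × [1 − (1+0.057)^−2] / 0.057 = 60389.04488
Perpetuity value at year 2: €58,300.00 / 0.057 = 1022807.01754
PV of perpetuity: 1022807.01754 / (1+0.057)^2 = 915469.17253
Total PV = 60389.04488 + 915469.17253 = 975858.21741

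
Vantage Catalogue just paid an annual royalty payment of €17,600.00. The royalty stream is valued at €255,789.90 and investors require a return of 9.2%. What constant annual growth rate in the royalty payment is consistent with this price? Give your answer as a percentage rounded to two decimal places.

2.17%

P = D₀(1+g)/(r−g) ⇒ P(r−g) = D₀(1+g) ⇒ g(P+D₀) = P·r − D₀
g = (P·r − D₀)/(P + D₀) = (€255,789.90×0.092 − €17,600.00) / (€255,789.90 + €17,600.00) = 0.021700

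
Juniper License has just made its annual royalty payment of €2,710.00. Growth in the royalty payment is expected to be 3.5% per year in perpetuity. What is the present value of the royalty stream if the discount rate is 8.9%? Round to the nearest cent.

€51941.67

D₁ = D₀ × (1 + g) = €2,710.00 × 1.035 = €2,804.8500
Growing perpetuity: P = D₁ / (r − g) = €2,804.8500 / (0.089 − 0.035) = €51,941.67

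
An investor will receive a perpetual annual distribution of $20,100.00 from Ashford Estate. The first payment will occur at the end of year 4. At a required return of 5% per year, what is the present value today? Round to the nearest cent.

Value at end of year 3: C / r = $20,100.00 / 0.05 = $402,000.0000
Discount to today: PV = $402,000.0000 / (1 + 0.05)^3 = $402,000.0000 / 1.157625 = $347,262.71

$347262.71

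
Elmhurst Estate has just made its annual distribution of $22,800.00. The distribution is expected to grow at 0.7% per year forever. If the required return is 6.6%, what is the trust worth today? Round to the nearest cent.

$389145.76

D₁ = D₀ × (1 + g) = $22,800.00 × 1.007 = $22,959.6000
Growing perpetuity: P = D₁ / (r − g) = $22,959.6000 / (0.066 − 0.007) = $389,145.76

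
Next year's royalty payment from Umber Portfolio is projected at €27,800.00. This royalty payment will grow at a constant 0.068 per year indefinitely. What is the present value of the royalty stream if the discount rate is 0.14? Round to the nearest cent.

€386111.11

Growing perpetuity: P = D₁ / (r − g) = €27,800.0000 / (0.14 − 0.068) = €386,111.11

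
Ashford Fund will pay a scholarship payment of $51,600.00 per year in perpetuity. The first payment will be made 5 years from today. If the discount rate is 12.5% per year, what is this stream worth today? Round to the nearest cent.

Value at end of year 4: C / r = $51,600.00 / 0.125 = $412,800.0000
Discount to today: PV = $412,800.0000 / (1 + 0.125)^4 = $412,800.0000 / 1.601807 = $257,709.01

$257709.01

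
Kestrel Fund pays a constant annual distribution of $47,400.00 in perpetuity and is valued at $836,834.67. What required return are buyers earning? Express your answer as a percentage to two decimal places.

5.66%

P = C/r ⇒ r = C/P = $47,400.00/$836,834.67 = 0.056642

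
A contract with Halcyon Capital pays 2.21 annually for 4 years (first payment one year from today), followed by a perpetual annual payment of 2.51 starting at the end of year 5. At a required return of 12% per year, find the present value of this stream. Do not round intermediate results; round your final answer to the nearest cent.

20.01

PV of 4-year annuity: 2.21 × [1 − (1+0.12)^−4] / 0.12 = 6.71254
Perpetuity value at year 4: 2.51 / 0.12 = 20.91667
PV of perpetuity: 20.91667 / (1+0.12)^4 = 13.29292
Total PV = 6.71254 + 13.29292 = 20.00546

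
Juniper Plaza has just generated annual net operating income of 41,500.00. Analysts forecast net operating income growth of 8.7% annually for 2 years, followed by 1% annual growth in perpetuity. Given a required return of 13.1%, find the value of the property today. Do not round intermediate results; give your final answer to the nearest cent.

398195.73

D_1 = 45110.50000
D_2 = 49035.11350
Terminal value at year 2: TV = D_2×(1+g_2)/(r−g_2) = 49525.46463/0.121 = 409301.36062
P_0 = D_1/(1+r)^1 + D_2/(1+r)^2 + TV/(1+r)^2
    = 39885.49956 + 38333.80904 + 319976.42253 = 398195.73112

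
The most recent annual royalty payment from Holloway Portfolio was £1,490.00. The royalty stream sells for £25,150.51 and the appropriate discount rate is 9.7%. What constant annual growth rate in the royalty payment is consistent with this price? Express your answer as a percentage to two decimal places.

3.56%

P = D₀(1+g)/(r−g) ⇒ P(r−g) = D₀(1+g) ⇒ g(P+D₀) = P·r − D₀
g = (P·r − D₀)/(P + D₀) = (£25,150.51×0.097 − £1,490.00) / (£25,150.51 + £1,490.00) = 0.035645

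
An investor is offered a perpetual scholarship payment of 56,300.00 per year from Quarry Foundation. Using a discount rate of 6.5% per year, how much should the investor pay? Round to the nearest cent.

866153.85

Level perpetuity: PV = C / r = 56,300.00 / 0.065 = 866,153.85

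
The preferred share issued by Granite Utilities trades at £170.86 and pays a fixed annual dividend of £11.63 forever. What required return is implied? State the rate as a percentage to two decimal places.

6.81%

P = C/r ⇒ r = C/P = £11.63/£170.86 = 0.068067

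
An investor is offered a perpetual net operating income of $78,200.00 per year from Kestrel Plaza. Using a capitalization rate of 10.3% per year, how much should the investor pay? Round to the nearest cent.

$759223.30

Level perpetuity: PV = C / r = $78,200.00 / 0.103 = $759,223.30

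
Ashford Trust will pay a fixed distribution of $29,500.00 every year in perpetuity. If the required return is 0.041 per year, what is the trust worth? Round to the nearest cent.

$719512.20

Level perpetuity: PV = C / r = $29,500.00 / 0.041 = $719,512.20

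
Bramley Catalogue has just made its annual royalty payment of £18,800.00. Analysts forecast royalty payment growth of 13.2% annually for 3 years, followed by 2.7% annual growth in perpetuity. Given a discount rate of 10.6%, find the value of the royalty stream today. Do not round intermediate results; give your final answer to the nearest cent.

£321138.05

D_1 = 21281.60000
D_2 = 24090.77120
D_3 = 27270.75300
Terminal value at year 3: TV = D_3×(1+g_2)/(r−g_2) = 28007.06333/0.079 = 354519.78898
P_0 = D_1/(1+r)^1 + D_2/(1+r)^2 + D_3/(1+r)^3 + TV/(1+r)^3
    = 19241.95298 + 19694.29546 + 20157.27166 + 262044.53162 = 321138.05173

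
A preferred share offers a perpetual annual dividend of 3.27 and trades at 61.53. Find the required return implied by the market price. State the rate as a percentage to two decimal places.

5.31%

P = C/r ⇒ r = C/P = 3.27/61.53 = 0.053145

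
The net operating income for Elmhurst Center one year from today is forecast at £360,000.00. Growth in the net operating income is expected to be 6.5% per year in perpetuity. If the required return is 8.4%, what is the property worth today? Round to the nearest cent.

Growing perpetuity: P = D₁ / (r − g) = £360,000.0000 / (0.084 − 0.065) = £18,947,368.42

£18947368.42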